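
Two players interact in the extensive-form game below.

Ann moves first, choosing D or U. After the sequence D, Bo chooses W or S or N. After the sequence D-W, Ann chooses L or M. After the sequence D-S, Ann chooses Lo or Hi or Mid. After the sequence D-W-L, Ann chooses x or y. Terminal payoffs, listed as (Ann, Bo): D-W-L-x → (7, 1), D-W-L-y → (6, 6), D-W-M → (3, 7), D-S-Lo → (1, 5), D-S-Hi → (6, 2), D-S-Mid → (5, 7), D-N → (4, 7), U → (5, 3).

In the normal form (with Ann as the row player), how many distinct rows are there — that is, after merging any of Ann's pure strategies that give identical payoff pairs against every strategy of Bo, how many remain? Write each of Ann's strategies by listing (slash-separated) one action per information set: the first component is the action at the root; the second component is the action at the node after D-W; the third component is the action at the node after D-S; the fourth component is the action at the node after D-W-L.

10

Ann has 24 pure strategies: D/L/Lo/x, D/L/Lo/y, D/L/Hi/x, D/L/Hi/y, D/L/Mid/x, D/L/Mid/y, D/M/Lo/x, D/M/Lo/y, D/M/Hi/x, D/M/Hi/y, D/M/Mid/x, D/M/Mid/y, U/L/Lo/x, U/L/Lo/y, U/L/Hi/x, U/L/Hi/y, U/L/Mid/x, U/L/Mid/y, U/M/Lo/x, U/M/Lo/y, U/M/Hi/x, U/M/Hi/y, U/M/Mid/x, U/M/Mid/y. Columns: W, S, N.
{D/L/Lo/x} → row (7,1) (1,5) (4,7)
{D/L/Lo/y} → row (6,6) (1,5) (4,7)
{D/L/Hi/x} → row (7,1) (6,2) (4,7)
{D/L/Hi/y} → row (6,6) (6,2) (4,7)
{D/L/Mid/x} → row (7,1) (5,7) (4,7)
{D/L/Mid/y} → row (6,6) (5,7) (4,7)
{D/M/Lo/x, D/M/Lo/y} → row (3,7) (1,5) (4,7)
{D/M/Hi/x, D/M/Hi/y} → row (3,7) (6,2) (4,7)
{D/M/Mid/x, D/M/Mid/y} → row (3,7) (5,7) (4,7)
{U/L/Lo/x, U/L/Lo/y, U/L/Hi/x, U/L/Hi/y, U/L/Mid/x, U/L/Mid/y, U/M/Lo/x, U/M/Lo/y, U/M/Hi/x, U/M/Hi/y, U/M/Mid/x, U/M/Mid/y} → row (5,3) (5,3) (5,3)
That's 10 distinct rows out of 24 strategies.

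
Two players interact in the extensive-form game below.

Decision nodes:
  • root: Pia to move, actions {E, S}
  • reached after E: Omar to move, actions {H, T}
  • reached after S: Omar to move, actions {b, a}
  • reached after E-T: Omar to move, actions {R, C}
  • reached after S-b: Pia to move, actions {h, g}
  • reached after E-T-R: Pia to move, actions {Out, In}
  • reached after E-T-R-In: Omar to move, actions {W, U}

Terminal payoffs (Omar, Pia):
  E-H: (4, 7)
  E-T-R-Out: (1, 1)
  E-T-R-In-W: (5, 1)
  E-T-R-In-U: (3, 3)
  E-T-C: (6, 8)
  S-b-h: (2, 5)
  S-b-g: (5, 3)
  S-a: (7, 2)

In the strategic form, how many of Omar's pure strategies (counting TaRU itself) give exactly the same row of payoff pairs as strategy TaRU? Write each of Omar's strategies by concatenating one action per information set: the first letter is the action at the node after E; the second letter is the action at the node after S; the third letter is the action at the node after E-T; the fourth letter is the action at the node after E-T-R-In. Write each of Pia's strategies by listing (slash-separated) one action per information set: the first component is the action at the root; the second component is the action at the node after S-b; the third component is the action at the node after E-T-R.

Row for TaRU (columns E/h/Out, E/h/In, E/g/Out, E/g/In, S/h/Out, S/h/In, S/g/Out, S/g/In): (1,1) (3,3) (1,1) (3,3) (7,2) (7,2) (7,2) (7,2).
Every one of Omar's information sets is on the play path for some reply by Pia when Omar follows TaRU.
Changing the action at any of them therefore changes at least one column, so only TaRU itself gives this row.

1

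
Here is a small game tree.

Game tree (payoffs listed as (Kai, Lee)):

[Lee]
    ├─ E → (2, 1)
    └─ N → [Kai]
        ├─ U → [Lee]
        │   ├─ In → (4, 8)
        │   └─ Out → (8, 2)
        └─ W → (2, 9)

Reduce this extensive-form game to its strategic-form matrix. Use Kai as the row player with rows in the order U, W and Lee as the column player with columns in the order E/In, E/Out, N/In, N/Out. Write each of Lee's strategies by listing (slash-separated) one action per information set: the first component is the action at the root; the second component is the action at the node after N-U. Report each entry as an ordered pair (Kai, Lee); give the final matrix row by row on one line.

         E/In    E/Out     N/In    N/Out
   U    (2,1)    (2,1)    (4,8)    (8,2)
   W    (2,1)    (2,1)    (2,9)    (2,9)

U: (2,1) (2,1) (4,8) (8,2) | W: (2,1) (2,1) (2,9) (2,9)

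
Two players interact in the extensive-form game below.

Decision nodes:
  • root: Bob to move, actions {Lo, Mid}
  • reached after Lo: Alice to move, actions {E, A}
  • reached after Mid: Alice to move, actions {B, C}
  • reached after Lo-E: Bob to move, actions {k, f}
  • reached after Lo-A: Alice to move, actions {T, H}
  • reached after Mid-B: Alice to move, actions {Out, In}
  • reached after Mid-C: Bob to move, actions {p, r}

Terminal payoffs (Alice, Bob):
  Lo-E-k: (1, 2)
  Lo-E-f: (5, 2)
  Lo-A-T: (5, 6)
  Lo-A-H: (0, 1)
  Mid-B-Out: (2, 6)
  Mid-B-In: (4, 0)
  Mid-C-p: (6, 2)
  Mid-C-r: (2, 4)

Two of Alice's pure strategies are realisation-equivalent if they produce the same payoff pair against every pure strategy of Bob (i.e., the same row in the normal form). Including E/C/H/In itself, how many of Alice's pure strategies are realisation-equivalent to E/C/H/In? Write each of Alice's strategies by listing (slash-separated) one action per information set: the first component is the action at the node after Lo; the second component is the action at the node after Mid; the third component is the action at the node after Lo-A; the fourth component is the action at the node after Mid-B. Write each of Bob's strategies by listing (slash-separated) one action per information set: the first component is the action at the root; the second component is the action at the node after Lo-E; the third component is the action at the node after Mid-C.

4

Row for E/C/H/In (columns Lo/k/p, Lo/k/r, Lo/f/p, Lo/f/r, Mid/k/p, Mid/k/r, Mid/f/p, Mid/f/r): (1,2) (1,2) (5,2) (5,2) (6,2) (2,4) (6,2) (2,4).
Under E/C/H/In, Alice's choice at the node after Lo-A and at the node after Mid-B can never be reached regardless of what Bob does, so varying those choices leaves every outcome unchanged.
Holding the reachable choices fixed and varying the unreachable ones freely already gives 2 × 2 = 4 equivalent strategies.
No other strategy reproduces this row, so those 4 are the full class: E/C/T/Out, E/C/T/In, E/C/H/Out, E/C/H/In.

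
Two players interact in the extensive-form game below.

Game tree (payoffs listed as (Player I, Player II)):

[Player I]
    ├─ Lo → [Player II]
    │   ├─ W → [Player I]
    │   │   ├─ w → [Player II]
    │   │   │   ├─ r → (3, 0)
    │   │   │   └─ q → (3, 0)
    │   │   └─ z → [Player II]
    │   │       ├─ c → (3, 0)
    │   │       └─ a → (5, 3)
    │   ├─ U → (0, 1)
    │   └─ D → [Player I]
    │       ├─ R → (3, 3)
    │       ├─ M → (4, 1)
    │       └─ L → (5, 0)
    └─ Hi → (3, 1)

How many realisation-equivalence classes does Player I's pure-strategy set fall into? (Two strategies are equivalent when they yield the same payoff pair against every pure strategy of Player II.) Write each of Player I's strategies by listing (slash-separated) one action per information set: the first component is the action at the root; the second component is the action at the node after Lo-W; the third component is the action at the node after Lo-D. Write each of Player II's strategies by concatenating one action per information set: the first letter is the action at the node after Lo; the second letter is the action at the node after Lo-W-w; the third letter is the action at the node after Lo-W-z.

7

Player I has 12 pure strategies: Lo/w/R, Lo/w/M, Lo/w/L, Lo/z/R, Lo/z/M, Lo/z/L, Hi/w/R, Hi/w/M, Hi/w/L, Hi/z/R, Hi/z/M, Hi/z/L. Columns: Wrc, Wra, Wqc, Wqa, Urc, Ura, Uqc, Uqa, Drc, Dra, Dqc, Dqa.
{Lo/w/R} → row (3,0) (3,0) (3,0) (3,0) (0,1) (0,1) (0,1) (0,1) (3,3) (3,3) (3,3) (3,3)
{Lo/w/M} → row (3,0) (3,0) (3,0) (3,0) (0,1) (0,1) (0,1) (0,1) (4,1) (4,1) (4,1) (4,1)
{Lo/w/L} → row (3,0) (3,0) (3,0) (3,0) (0,1) (0,1) (0,1) (0,1) (5,0) (5,0) (5,0) (5,0)
{Lo/z/R} → row (3,0) (5,3) (3,0) (5,3) (0,1) (0,1) (0,1) (0,1) (3,3) (3,3) (3,3) (3,3)
{Lo/z/M} → row (3,0) (5,3) (3,0) (5,3) (0,1) (0,1) (0,1) (0,1) (4,1) (4,1) (4,1) (4,1)
{Lo/z/L} → row (3,0) (5,3) (3,0) (5,3) (0,1) (0,1) (0,1) (0,1) (5,0) (5,0) (5,0) (5,0)
{Hi/w/R, Hi/w/M, Hi/w/L, Hi/z/R, Hi/z/M, Hi/z/L} → row (3,1) (3,1) (3,1) (3,1) (3,1) (3,1) (3,1) (3,1) (3,1) (3,1) (3,1) (3,1)
That's 7 distinct rows out of 12 strategies.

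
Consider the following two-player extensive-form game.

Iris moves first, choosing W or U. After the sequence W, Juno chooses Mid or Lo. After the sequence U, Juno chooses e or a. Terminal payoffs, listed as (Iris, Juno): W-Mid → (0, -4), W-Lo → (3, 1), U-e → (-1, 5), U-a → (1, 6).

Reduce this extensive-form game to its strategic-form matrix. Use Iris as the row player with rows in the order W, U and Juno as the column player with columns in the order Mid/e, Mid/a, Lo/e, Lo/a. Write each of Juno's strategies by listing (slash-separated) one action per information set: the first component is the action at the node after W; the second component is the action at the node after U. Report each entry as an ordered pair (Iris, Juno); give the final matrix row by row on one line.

W: (0,-4) (0,-4) (3,1) (3,1) | U: (-1,5) (1,6) (-1,5) (1,6)

Row W: Mid/e→(0,-4), Mid/a→(0,-4), Lo/e→(3,1), Lo/a→(3,1)
Row U: Mid/e→(-1,5), Mid/a→(1,6), Lo/e→(-1,5), Lo/a→(1,6)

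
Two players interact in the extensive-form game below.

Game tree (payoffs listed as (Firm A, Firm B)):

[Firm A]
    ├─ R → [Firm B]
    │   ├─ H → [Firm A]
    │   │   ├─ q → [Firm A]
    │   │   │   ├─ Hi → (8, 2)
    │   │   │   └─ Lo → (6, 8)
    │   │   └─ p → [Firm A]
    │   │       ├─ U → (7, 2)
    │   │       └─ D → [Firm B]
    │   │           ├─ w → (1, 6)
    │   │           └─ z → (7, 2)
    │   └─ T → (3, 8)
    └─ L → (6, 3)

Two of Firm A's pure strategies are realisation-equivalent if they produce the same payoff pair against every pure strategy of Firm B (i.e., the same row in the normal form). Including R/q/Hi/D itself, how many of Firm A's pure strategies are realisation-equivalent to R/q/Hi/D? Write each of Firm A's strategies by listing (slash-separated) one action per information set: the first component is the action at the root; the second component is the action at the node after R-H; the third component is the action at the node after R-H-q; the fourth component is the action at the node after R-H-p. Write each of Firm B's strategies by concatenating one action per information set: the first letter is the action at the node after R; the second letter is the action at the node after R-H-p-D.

Row for R/q/Hi/D (columns Hw, Hz, Tw, Tz): (8,2) (8,2) (3,8) (3,8).
Under R/q/Hi/D, Firm A's choice at the node after R-H-p can never be reached regardless of what Firm B does, so varying those choices leaves every outcome unchanged.
Holding the reachable choices fixed and varying the unreachable one freely already gives 2 equivalent strategies.
No other strategy reproduces this row, so those 2 are the full class: R/q/Hi/U, R/q/Hi/D.

2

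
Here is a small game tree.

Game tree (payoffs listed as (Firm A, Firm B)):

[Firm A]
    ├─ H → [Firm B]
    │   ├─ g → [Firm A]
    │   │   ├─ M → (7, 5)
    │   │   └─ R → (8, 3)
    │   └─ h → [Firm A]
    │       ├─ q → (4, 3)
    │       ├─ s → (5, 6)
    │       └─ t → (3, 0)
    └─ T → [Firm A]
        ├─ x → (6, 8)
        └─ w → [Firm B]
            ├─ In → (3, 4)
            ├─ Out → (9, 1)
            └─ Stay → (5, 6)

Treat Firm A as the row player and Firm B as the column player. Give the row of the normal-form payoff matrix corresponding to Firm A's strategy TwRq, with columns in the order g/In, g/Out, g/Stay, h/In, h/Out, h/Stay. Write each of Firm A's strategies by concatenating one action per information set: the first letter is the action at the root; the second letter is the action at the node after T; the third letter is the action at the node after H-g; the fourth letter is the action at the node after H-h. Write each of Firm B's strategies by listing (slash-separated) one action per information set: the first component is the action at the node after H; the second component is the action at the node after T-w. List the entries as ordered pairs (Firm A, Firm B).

vs g/In: Firm A plays T → Firm A plays w at [T] → Firm B plays In at [T-w] → (3, 4)
vs g/Out: Firm A plays T → Firm A plays w at [T] → Firm B plays Out at [T-w] → (9, 1)
vs g/Stay: Firm A plays T → Firm A plays w at [T] → Firm B plays Stay at [T-w] → (5, 6)
vs h/In: Firm A plays T → Firm A plays w at [T] → Firm B plays In at [T-w] → (3, 4)
vs h/Out: Firm A plays T → Firm A plays w at [T] → Firm B plays Out at [T-w] → (9, 1)
vs h/Stay: Firm A plays T → Firm A plays w at [T] → Firm B plays Stay at [T-w] → (5, 6)

(3,4) (9,1) (5,6) (3,4) (9,1) (5,6)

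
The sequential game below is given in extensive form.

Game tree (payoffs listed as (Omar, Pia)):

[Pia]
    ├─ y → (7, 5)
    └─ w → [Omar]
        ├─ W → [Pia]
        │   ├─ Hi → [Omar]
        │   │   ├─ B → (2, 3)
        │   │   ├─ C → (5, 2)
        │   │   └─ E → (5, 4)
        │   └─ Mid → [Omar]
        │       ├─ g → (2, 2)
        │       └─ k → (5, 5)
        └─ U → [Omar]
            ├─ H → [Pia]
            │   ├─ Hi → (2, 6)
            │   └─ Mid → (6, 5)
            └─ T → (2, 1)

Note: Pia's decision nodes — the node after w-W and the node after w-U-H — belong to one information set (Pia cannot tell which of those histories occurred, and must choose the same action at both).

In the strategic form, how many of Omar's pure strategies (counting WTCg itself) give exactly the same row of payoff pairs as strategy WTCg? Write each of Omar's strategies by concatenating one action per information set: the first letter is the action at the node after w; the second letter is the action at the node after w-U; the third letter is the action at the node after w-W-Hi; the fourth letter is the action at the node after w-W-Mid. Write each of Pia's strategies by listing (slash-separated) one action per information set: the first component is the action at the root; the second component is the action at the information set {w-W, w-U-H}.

Row for WTCg (columns y/Hi, y/Mid, w/Hi, w/Mid): (7,5) (7,5) (5,2) (2,2).
Under WTCg, Omar's choice at the node after w-U can never be reached regardless of what Pia does, so varying those choices leaves every outcome unchanged.
Holding the reachable choices fixed and varying the unreachable one freely already gives 2 equivalent strategies.
No other strategy reproduces this row, so those 2 are the full class: WHCg, WTCg.

2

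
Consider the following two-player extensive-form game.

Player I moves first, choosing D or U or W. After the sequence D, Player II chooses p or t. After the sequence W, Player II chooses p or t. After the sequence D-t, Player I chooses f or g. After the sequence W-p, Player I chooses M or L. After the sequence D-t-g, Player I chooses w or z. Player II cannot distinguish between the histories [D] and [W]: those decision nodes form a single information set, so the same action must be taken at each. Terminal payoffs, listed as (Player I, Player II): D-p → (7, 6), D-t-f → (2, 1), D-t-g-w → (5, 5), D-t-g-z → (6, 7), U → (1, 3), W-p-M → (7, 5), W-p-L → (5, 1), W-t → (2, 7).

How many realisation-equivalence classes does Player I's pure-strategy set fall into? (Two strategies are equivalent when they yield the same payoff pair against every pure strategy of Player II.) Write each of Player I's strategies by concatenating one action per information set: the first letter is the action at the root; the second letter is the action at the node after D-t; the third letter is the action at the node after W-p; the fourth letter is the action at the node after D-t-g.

6

Player I has 24 pure strategies: DfMw, DfMz, DfLw, DfLz, DgMw, DgMz, DgLw, DgLz, UfMw, UfMz, UfLw, UfLz, UgMw, UgMz, UgLw, UgLz, WfMw, WfMz, WfLw, WfLz, WgMw, WgMz, WgLw, WgLz. Columns: p, t.
{DfMw, DfMz, DfLw, DfLz} → row (7,6) (2,1)
{DgMw, DgLw} → row (7,6) (5,5)
{DgMz, DgLz} → row (7,6) (6,7)
{UfMw, UfMz, UfLw, UfLz, UgMw, UgMz, UgLw, UgLz} → row (1,3) (1,3)
{WfMw, WfMz, WgMw, WgMz} → row (7,5) (2,7)
{WfLw, WfLz, WgLw, WgLz} → row (5,1) (2,7)
That's 6 distinct rows out of 24 strategies.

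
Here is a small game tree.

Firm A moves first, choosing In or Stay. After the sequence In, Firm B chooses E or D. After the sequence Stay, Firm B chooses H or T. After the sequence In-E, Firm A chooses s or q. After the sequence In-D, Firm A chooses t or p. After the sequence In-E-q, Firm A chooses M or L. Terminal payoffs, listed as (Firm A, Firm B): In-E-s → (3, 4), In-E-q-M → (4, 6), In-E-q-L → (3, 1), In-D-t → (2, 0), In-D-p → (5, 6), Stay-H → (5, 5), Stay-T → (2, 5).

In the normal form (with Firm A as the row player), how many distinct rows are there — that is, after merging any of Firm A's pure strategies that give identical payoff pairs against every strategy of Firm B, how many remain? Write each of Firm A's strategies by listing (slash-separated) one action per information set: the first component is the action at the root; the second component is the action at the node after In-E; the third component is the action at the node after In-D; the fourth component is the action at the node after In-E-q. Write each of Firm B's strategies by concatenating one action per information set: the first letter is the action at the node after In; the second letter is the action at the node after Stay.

Firm A has 16 pure strategies: In/s/t/M, In/s/t/L, In/s/p/M, In/s/p/L, In/q/t/M, In/q/t/L, In/q/p/M, In/q/p/L, Stay/s/t/M, Stay/s/t/L, Stay/s/p/M, Stay/s/p/L, Stay/q/t/M, Stay/q/t/L, Stay/q/p/M, Stay/q/p/L. Columns: EH, ET, DH, DT.
{In/s/t/M, In/s/t/L} → row (3,4) (3,4) (2,0) (2,0)
{In/s/p/M, In/s/p/L} → row (3,4) (3,4) (5,6) (5,6)
{In/q/t/M} → row (4,6) (4,6) (2,0) (2,0)
{In/q/t/L} → row (3,1) (3,1) (2,0) (2,0)
{In/q/p/M} → row (4,6) (4,6) (5,6) (5,6)
{In/q/p/L} → row (3,1) (3,1) (5,6) (5,6)
{Stay/s/t/M, Stay/s/t/L, Stay/s/p/M, Stay/s/p/L, Stay/q/t/M, Stay/q/t/L, Stay/q/p/M, Stay/q/p/L} → row (5,5) (2,5) (5,5) (2,5)
That's 7 distinct rows out of 16 strategies.

7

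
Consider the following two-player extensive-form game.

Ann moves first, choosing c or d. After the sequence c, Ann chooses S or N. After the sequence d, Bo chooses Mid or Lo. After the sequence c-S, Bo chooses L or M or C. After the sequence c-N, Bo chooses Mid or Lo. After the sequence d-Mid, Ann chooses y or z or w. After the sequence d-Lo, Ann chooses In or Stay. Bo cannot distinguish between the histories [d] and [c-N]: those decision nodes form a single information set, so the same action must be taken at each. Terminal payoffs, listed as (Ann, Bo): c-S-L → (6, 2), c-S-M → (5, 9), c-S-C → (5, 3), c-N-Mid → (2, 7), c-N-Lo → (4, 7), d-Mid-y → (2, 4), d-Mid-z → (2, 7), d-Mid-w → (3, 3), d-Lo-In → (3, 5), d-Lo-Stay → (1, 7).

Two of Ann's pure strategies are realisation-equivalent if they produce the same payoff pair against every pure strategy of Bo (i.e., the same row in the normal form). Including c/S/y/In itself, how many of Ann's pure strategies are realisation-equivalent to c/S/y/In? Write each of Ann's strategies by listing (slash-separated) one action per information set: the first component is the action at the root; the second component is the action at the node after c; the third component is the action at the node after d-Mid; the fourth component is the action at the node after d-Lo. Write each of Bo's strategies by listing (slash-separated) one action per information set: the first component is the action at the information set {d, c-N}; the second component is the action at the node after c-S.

Row for c/S/y/In (columns Mid/L, Mid/M, Mid/C, Lo/L, Lo/M, Lo/C): (6,2) (5,9) (5,3) (6,2) (5,9) (5,3).
Under c/S/y/In, Ann's choice at the node after d-Mid and at the node after d-Lo can never be reached regardless of what Bo does, so varying those choices leaves every outcome unchanged.
Holding the reachable choices fixed and varying the unreachable ones freely already gives 3 × 2 = 6 equivalent strategies.
No other strategy reproduces this row, so those 6 are the full class: c/S/y/In, c/S/y/Stay, c/S/z/In, c/S/z/Stay, c/S/w/In, c/S/w/Stay.

6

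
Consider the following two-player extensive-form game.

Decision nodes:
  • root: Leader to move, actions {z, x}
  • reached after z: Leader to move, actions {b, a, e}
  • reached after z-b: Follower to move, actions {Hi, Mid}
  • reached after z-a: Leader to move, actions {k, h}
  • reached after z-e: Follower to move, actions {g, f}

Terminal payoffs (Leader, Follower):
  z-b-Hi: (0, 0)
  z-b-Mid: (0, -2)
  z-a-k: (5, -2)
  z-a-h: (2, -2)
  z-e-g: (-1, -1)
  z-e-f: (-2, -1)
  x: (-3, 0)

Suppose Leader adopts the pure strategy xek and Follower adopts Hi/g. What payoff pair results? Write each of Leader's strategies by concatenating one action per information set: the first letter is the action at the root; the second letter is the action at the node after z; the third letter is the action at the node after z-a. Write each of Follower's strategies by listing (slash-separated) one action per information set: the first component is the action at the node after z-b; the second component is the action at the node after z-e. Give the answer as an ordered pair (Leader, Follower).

(-3, 0)

Trace the play path from the root:
  Leader plays x
→ terminal payoff (-3, 0).
(Leader's choice at the node after z is never reached on this path, so it doesn't affect the outcome.)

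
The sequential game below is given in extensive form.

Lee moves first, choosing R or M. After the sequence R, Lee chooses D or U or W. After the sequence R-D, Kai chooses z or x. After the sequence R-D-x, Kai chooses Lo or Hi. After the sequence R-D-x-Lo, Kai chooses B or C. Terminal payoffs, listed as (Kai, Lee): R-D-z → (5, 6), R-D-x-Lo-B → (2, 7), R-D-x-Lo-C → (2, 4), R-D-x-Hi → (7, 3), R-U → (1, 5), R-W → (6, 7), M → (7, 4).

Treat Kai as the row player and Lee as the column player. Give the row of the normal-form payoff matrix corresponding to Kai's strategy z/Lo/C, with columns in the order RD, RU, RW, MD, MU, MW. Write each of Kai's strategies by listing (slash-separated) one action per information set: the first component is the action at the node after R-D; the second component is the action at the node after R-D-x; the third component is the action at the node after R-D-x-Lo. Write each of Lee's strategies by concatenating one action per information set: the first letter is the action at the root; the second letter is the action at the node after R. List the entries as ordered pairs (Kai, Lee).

vs RD: Lee plays R → Lee plays D at [R] → Kai plays z at [R-D] → (5, 6)
vs RU: Lee plays R → Lee plays U at [R] → (1, 5)
vs RW: Lee plays R → Lee plays W at [R] → (6, 7)
vs MD: Lee plays M → (7, 4)
vs MU: Lee plays M → (7, 4)
vs MW: Lee plays M → (7, 4)

(5,6) (1,5) (6,7) (7,4) (7,4) (7,4)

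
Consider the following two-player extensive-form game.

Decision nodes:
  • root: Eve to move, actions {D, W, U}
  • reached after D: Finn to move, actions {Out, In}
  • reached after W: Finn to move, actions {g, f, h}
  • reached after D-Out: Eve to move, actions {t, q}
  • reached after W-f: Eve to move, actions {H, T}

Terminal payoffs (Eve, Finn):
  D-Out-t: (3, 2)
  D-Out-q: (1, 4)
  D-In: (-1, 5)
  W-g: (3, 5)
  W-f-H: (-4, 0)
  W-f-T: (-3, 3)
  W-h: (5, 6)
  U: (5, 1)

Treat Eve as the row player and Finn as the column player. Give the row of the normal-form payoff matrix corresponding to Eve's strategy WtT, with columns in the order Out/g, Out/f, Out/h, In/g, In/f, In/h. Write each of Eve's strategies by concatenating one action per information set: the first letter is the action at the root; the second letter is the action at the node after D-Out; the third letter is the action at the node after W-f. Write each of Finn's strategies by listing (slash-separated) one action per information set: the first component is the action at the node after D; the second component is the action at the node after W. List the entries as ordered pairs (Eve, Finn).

(3,5) (-3,3) (5,6) (3,5) (-3,3) (5,6)

vs Out/g: Eve plays W → Finn plays g at [W] → (3, 5)
vs Out/f: Eve plays W → Finn plays f at [W] → Eve plays T at [W-f] → (-3, 3)
vs Out/h: Eve plays W → Finn plays h at [W] → (5, 6)
vs In/g: Eve plays W → Finn plays g at [W] → (3, 5)
vs In/f: Eve plays W → Finn plays f at [W] → Eve plays T at [W-f] → (-3, 3)
vs In/h: Eve plays W → Finn plays h at [W] → (5, 6)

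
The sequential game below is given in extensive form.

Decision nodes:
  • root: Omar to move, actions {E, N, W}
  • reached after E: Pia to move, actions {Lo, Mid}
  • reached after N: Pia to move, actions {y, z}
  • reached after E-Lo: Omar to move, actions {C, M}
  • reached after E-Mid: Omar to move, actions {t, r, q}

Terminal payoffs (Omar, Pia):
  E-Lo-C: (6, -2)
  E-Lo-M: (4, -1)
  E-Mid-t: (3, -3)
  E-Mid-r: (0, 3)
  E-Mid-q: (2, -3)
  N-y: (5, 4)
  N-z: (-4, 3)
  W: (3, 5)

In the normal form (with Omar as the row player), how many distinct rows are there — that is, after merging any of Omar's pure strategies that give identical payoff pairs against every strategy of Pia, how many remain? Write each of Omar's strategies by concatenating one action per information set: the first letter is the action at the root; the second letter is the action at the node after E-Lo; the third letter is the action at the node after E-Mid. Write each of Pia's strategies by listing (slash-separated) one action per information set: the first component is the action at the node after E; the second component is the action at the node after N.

8

Omar has 18 pure strategies: ECt, ECr, ECq, EMt, EMr, EMq, NCt, NCr, NCq, NMt, NMr, NMq, WCt, WCr, WCq, WMt, WMr, WMq. Columns: Lo/y, Lo/z, Mid/y, Mid/z.
{ECt} → row (6,-2) (6,-2) (3,-3) (3,-3)
{ECr} → row (6,-2) (6,-2) (0,3) (0,3)
{ECq} → row (6,-2) (6,-2) (2,-3) (2,-3)
{EMt} → row (4,-1) (4,-1) (3,-3) (3,-3)
{EMr} → row (4,-1) (4,-1) (0,3) (0,3)
{EMq} → row (4,-1) (4,-1) (2,-3) (2,-3)
{NCt, NCr, NCq, NMt, NMr, NMq} → row (5,4) (-4,3) (5,4) (-4,3)
{WCt, WCr, WCq, WMt, WMr, WMq} → row (3,5) (3,5) (3,5) (3,5)
That's 8 distinct rows out of 18 strategies.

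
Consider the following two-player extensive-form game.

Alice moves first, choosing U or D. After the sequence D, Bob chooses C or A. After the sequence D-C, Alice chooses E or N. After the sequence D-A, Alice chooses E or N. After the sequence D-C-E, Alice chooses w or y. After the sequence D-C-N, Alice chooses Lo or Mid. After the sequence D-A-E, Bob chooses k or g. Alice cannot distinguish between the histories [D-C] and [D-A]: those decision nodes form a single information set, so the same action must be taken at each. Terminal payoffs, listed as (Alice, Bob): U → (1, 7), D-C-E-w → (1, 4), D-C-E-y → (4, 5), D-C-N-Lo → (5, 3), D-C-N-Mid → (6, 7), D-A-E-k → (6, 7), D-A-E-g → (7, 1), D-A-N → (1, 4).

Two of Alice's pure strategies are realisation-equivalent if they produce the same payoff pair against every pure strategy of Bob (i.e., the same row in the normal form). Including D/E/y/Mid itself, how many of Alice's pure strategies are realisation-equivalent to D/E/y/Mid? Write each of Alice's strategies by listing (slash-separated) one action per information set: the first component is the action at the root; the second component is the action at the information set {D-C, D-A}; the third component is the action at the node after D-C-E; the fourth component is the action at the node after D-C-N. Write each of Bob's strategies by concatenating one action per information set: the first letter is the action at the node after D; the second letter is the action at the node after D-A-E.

Row for D/E/y/Mid (columns Ck, Cg, Ak, Ag): (4,5) (4,5) (6,7) (7,1).
Under D/E/y/Mid, Alice's choice at the node after D-C-N can never be reached regardless of what Bob does, so varying those choices leaves every outcome unchanged.
Holding the reachable choices fixed and varying the unreachable one freely already gives 2 equivalent strategies.
No other strategy reproduces this row, so those 2 are the full class: D/E/y/Lo, D/E/y/Mid.

2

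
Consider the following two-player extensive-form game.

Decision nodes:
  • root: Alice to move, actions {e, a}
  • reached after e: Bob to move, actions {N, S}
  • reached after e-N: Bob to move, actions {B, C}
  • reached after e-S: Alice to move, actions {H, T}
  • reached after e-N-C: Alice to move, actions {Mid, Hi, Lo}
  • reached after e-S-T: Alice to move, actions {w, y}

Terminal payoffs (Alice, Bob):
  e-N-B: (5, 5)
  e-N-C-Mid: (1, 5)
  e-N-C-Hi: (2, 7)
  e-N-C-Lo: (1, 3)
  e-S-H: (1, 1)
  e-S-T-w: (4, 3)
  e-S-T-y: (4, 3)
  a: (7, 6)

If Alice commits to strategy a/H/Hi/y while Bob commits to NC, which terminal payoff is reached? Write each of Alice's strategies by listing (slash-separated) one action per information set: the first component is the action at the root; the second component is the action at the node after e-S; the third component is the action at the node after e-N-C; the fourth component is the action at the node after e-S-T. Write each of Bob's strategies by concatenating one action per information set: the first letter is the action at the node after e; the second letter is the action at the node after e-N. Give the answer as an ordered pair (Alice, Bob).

Trace the play path from the root:
  Alice plays a
→ terminal payoff (7, 6).
(Alice's choice at the node after e-S is never reached on this path, so it doesn't affect the outcome.)

(7, 6)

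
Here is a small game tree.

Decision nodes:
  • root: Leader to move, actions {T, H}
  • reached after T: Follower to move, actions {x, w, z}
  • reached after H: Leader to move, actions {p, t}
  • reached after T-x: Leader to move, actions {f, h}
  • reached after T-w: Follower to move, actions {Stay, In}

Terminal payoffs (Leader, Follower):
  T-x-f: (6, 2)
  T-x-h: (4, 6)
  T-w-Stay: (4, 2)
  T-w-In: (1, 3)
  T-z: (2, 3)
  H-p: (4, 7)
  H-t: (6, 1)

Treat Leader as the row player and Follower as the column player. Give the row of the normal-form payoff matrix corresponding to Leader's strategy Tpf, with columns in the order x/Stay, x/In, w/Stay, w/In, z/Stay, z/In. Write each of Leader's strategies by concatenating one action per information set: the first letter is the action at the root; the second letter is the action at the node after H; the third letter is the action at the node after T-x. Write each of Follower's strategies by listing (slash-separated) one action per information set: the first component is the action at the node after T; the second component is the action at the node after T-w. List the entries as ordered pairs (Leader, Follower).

vs x/Stay: Leader plays T → Follower plays x at [T] → Leader plays f at [T-x] → (6, 2)
vs x/In: Leader plays T → Follower plays x at [T] → Leader plays f at [T-x] → (6, 2)
vs w/Stay: Leader plays T → Follower plays w at [T] → Follower plays Stay at [T-w] → (4, 2)
vs w/In: Leader plays T → Follower plays w at [T] → Follower plays In at [T-w] → (1, 3)
vs z/Stay: Leader plays T → Follower plays z at [T] → (2, 3)
vs z/In: Leader plays T → Follower plays z at [T] → (2, 3)

(6,2) (6,2) (4,2) (1,3) (2,3) (2,3)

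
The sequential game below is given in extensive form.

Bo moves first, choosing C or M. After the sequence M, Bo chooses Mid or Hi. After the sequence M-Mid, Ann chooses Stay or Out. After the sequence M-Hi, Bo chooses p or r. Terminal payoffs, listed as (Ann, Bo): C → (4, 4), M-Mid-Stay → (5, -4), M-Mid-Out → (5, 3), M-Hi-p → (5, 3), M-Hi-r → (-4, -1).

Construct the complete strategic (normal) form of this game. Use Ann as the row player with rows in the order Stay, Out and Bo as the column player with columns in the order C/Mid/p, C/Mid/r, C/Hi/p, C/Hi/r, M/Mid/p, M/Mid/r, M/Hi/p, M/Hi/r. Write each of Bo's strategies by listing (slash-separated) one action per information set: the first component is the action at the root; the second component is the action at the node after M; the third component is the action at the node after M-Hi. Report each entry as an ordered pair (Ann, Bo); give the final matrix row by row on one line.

Stay: (4,4) (4,4) (4,4) (4,4) (5,-4) (5,-4) (5,3) (-4,-1) | Out: (4,4) (4,4) (4,4) (4,4) (5,3) (5,3) (5,3) (-4,-1)

Row Stay: C/Mid/p→(4,4), C/Mid/r→(4,4), C/Hi/p→(4,4), C/Hi/r→(4,4), M/Mid/p→(5,-4), M/Mid/r→(5,-4), M/Hi/p→(5,3), M/Hi/r→(-4,-1)
Row Out: C/Mid/p→(4,4), C/Mid/r→(4,4), C/Hi/p→(4,4), C/Hi/r→(4,4), M/Mid/p→(5,3), M/Mid/r→(5,3), M/Hi/p→(5,3), M/Hi/r→(-4,-1)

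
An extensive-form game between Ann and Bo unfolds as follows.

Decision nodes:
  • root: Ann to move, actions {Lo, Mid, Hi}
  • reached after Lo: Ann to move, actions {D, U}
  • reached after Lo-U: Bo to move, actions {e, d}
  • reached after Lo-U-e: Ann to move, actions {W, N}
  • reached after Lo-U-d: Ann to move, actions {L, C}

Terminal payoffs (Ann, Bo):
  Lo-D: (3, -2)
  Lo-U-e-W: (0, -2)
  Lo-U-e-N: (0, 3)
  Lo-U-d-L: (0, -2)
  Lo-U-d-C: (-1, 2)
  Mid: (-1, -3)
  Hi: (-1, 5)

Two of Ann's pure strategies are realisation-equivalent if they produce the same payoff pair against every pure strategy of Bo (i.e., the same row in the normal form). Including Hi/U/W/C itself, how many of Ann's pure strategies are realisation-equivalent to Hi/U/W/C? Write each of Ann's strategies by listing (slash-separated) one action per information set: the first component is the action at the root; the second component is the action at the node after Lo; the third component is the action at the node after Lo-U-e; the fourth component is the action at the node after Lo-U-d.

Row for Hi/U/W/C (columns e, d): (-1,5) (-1,5).
Under Hi/U/W/C, Ann's choice at the node after Lo and at the node after Lo-U-e and at the node after Lo-U-d can never be reached regardless of what Bo does, so varying those choices leaves every outcome unchanged.
Holding the reachable choices fixed and varying the unreachable ones freely already gives 2 × 2 × 2 = 8 equivalent strategies.
No other strategy reproduces this row, so those 8 are the full class: Hi/D/W/L, Hi/D/W/C, Hi/D/N/L, Hi/D/N/C, Hi/U/W/L, Hi/U/W/C, Hi/U/N/L, Hi/U/N/C.

8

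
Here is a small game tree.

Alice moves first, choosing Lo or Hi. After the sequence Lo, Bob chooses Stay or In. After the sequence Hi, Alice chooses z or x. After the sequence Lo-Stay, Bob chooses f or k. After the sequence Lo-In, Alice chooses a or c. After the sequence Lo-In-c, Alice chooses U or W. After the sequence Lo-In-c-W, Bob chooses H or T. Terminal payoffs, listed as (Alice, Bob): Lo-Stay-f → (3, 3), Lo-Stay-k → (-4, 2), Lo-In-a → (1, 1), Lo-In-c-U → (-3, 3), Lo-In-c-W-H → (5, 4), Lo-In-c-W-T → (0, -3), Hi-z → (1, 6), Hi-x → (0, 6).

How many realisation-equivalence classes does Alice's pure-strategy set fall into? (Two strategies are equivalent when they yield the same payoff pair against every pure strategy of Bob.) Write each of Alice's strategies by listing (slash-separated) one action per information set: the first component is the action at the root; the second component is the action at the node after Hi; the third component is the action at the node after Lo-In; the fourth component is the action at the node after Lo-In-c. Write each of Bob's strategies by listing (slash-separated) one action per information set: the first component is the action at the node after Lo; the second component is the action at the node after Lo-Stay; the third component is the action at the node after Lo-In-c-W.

Alice has 16 pure strategies: Lo/z/a/U, Lo/z/a/W, Lo/z/c/U, Lo/z/c/W, Lo/x/a/U, Lo/x/a/W, Lo/x/c/U, Lo/x/c/W, Hi/z/a/U, Hi/z/a/W, Hi/z/c/U, Hi/z/c/W, Hi/x/a/U, Hi/x/a/W, Hi/x/c/U, Hi/x/c/W. Columns: Stay/f/H, Stay/f/T, Stay/k/H, Stay/k/T, In/f/H, In/f/T, In/k/H, In/k/T.
{Lo/z/a/U, Lo/z/a/W, Lo/x/a/U, Lo/x/a/W} → row (3,3) (3,3) (-4,2) (-4,2) (1,1) (1,1) (1,1) (1,1)
{Lo/z/c/U, Lo/x/c/U} → row (3,3) (3,3) (-4,2) (-4,2) (-3,3) (-3,3) (-3,3) (-3,3)
{Lo/z/c/W, Lo/x/c/W} → row (3,3) (3,3) (-4,2) (-4,2) (5,4) (0,-3) (5,4) (0,-3)
{Hi/z/a/U, Hi/z/a/W, Hi/z/c/U, Hi/z/c/W} → row (1,6) (1,6) (1,6) (1,6) (1,6) (1,6) (1,6) (1,6)
{Hi/x/a/U, Hi/x/a/W, Hi/x/c/U, Hi/x/c/W} → row (0,6) (0,6) (0,6) (0,6) (0,6) (0,6) (0,6) (0,6)
That's 5 distinct rows out of 16 strategies.

5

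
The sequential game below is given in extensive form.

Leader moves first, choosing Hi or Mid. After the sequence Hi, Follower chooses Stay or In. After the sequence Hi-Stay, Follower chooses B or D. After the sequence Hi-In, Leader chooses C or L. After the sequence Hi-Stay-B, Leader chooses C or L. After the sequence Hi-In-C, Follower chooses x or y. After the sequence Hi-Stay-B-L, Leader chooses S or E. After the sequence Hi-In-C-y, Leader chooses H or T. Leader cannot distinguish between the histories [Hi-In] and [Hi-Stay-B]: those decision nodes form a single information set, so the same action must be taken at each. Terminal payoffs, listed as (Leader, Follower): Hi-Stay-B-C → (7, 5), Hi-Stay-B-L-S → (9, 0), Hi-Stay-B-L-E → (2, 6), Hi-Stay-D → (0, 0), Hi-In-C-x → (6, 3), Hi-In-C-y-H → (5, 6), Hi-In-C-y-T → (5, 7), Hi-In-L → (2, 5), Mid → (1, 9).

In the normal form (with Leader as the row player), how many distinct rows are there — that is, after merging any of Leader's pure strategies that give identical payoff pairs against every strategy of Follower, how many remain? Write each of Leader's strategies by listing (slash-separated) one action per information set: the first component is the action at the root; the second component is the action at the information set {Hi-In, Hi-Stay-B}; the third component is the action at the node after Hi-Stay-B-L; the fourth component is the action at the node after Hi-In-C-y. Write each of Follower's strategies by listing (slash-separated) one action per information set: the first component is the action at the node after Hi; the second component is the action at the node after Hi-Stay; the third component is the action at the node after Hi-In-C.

Leader has 16 pure strategies: Hi/C/S/H, Hi/C/S/T, Hi/C/E/H, Hi/C/E/T, Hi/L/S/H, Hi/L/S/T, Hi/L/E/H, Hi/L/E/T, Mid/C/S/H, Mid/C/S/T, Mid/C/E/H, Mid/C/E/T, Mid/L/S/H, Mid/L/S/T, Mid/L/E/H, Mid/L/E/T. Columns: Stay/B/x, Stay/B/y, Stay/D/x, Stay/D/y, In/B/x, In/B/y, In/D/x, In/D/y.
{Hi/C/S/H, Hi/C/E/H} → row (7,5) (7,5) (0,0) (0,0) (6,3) (5,6) (6,3) (5,6)
{Hi/C/S/T, Hi/C/E/T} → row (7,5) (7,5) (0,0) (0,0) (6,3) (5,7) (6,3) (5,7)
{Hi/L/S/H, Hi/L/S/T} → row (9,0) (9,0) (0,0) (0,0) (2,5) (2,5) (2,5) (2,5)
{Hi/L/E/H, Hi/L/E/T} → row (2,6) (2,6) (0,0) (0,0) (2,5) (2,5) (2,5) (2,5)
{Mid/C/S/H, Mid/C/S/T, Mid/C/E/H, Mid/C/E/T, Mid/L/S/H, Mid/L/S/T, Mid/L/E/H, Mid/L/E/T} → row (1,9) (1,9) (1,9) (1,9) (1,9) (1,9) (1,9) (1,9)
That's 5 distinct rows out of 16 strategies.

5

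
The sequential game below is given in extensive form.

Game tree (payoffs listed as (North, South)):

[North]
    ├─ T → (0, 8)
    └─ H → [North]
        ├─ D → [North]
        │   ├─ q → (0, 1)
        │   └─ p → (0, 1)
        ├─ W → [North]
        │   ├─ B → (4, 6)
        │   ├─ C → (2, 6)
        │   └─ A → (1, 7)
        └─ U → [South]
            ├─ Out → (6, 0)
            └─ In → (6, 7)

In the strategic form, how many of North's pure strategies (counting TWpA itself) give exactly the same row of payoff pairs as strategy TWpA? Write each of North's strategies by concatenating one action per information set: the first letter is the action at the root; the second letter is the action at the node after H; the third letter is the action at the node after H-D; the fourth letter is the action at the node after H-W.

18

Row for TWpA (columns Out, In): (0,8) (0,8).
Under TWpA, North's choice at the node after H and at the node after H-D and at the node after H-W can never be reached regardless of what South does, so varying those choices leaves every outcome unchanged.
Holding the reachable choices fixed and varying the unreachable ones freely already gives 3 × 2 × 3 = 18 equivalent strategies.
No other strategy reproduces this row, so those 18 are the full class: TDqB, TDqC, TDqA, TDpB, TDpC, TDpA, TWqB, TWqC, TWqA, TWpB, TWpC, TWpA, TUqB, TUqC, TUqA, TUpB, TUpC, TUpA.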